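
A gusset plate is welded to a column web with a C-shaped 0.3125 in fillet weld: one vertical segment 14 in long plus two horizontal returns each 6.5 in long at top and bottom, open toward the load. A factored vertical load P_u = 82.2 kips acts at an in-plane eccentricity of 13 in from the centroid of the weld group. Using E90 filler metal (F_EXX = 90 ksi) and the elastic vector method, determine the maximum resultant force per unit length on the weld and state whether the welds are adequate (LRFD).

Total weld length L_w = 27 in. Treat welds as unit-width lines.
Centroid: x̄ = 2×6.5×3.25 / 27 = 1.565 in from the vertical weld.
Polar moment about centroid: J = I_x + I_y = [14³/12 + 2×6.5×7²] + [14×1.565² + 2(6.5³/12 + 6.5×1.685²)] = 982.6 in³.
Direct shear f_v = P/L_w = 82.2 / 27 = 3.044 kip/in (vertical).
Torsion M = P·e = 82.2 × 13 = 1068.6 kip·in.
Critical point at (x, y) = (4.935, 7) from centroid. f_tx = M·y/J = 7.612 kip/in; f_ty = M·x/J = 5.367 kip/in.
Resultant f_max = √[f_tx² + (f_v + f_ty)²] = √[7.612² + (3.044 + 5.367)²] = 11.34 kip/in.
Capacity per unit length: φr_n = 0.75 × 0.6 × 90 × (0.707 × 0.3125) = 8.948 kip/in.
11.34 > 8.948 → NOT adequate.

f_max ≈ 11.3 kip/in; NOT adequate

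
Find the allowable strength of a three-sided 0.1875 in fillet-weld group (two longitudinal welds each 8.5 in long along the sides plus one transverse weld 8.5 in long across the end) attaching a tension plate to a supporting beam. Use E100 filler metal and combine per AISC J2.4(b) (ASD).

E100XX → F_EXX = 100 ksi.
t_e = 0.707 × 0.1875 = 0.1326 in.
R_nwl = 0.6 × 100 × 0.1326 × 17 = 135.2 kips (longitudinal, 2 welds).
R_nwt = 0.6 × 100 × 0.1326 × 8.5 = 67.61 kips (transverse, base value).
(i) R_nwl + R_nwt = 202.8 kips; (ii) 0.85 R_nwl + 1.5 R_nwt = 216.3 kips.
R_n = max = 216.3 kips [governs: (ii)]; R_n/Ω = 108.2 kips.

R_n/Ω ≈ 108 kips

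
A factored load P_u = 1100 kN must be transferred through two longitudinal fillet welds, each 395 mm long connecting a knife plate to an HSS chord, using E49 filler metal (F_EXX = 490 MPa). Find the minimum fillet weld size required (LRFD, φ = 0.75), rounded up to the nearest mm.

Total weld length L = 790 mm.
Required throat t_e = P_u / (φ × 0.6 F_EXX × L) = 1100 / (0.75 × 0.6 × 490 × 790 × 10⁻³) = 6.315 mm.
Required leg w = t_e / 0.707 = 8.932 mm → use 9 mm.

w = 9 mm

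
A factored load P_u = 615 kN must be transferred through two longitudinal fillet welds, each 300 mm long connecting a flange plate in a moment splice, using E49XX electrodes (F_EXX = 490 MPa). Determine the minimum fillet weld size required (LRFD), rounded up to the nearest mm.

Total weld length L = 600 mm.
Required throat t_e = P_u / (φ × 0.6 F_EXX × L) = 615 / (0.75 × 0.6 × 490 × 600 × 10⁻³) = 4.649 mm.
Required leg w = t_e / 0.707 = 6.575 mm → use 7 mm.

w = 7 mm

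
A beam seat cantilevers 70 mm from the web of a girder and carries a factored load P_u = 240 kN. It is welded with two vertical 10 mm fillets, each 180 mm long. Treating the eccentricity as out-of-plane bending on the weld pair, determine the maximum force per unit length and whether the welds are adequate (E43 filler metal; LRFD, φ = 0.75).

E43XX → F_EXX = 430 MPa.
L_w = 2 × 180 = 360 mm; section modulus (unit throat) S = 2 × L²/6 = 10800 mm².
Direct shear f_v = P/L_w = 240×10³/360 = 666.7 N/mm.
Moment M = P × e = 240×10³ × 70 = 16800000 N·mm; bending f_b = M/S = 1556 N/mm.
f_max = √(f_v² + f_b²) = √(666.7² + 1556²) = 1692 N/mm.
φr_n = 0.75 × 0.6 × 430 × (0.707 × 10) = 1368 N/mm → NOT adequate.

f_max ≈ 1690 N/mm; NOT adequate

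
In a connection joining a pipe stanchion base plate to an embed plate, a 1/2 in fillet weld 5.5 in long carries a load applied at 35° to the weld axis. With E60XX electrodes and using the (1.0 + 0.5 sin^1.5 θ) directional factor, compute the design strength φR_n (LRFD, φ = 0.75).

E60XX → F_EXX = 60 ksi.
t_e = 0.707 × 0.5 = 0.3535 in; A_we = 0.3535 × 5.5 = 1.944 in².
Directional factor: 1.0 + 0.5 sin^1.5(35°) = 1.217.
F_nw = 0.6 × 60 × 1.217 = 43.82 ksi.
φR_n = 0.75 × 43.82 × 1.944 = 63.9 kips.

φR_n ≈ 63.9 kips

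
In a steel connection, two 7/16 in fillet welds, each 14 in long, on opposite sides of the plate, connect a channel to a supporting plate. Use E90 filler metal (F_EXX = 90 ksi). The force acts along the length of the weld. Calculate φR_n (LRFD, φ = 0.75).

φR_n ≈ 351 kip

Effective throat t_e = 0.707 × 0.4375 = 0.3093 in.
Total length L = 28 in; A_we = 0.3093 × 28 = 8.661 in².
F_nw = 0.6 F_EXX = 0.6 × 90 = 54 ksi.
φR_n = 0.75 × 54 × 8.661 = 350.8 kip.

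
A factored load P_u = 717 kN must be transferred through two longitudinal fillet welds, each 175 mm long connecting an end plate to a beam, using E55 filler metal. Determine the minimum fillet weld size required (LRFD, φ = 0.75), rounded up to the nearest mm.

E55XX → F_EXX = 550 MPa.
Total weld length L = 350 mm.
Required throat t_e = P_u / (φ × 0.6 F_EXX × L) = 717 / (0.75 × 0.6 × 550 × 350 × 10⁻³) = 8.277 mm.
Required leg w = t_e / 0.707 = 11.71 mm → use 12 mm.

w = 12 mm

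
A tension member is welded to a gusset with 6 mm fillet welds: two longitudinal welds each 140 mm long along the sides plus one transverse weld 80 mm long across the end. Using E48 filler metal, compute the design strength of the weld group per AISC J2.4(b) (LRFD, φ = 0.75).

E48XX → F_EXX = 480 MPa.
t_e = 0.707 × 6 = 4.242 mm.
R_nwl = 0.6 × 480 × 4.242 × 280 × 10⁻³ = 342.1 kN (longitudinal, 2 welds).
R_nwt = 0.6 × 480 × 4.242 × 80 × 10⁻³ = 97.74 kN (transverse, base value).
(i) R_nwl + R_nwt = 439.8 kN; (ii) 0.85 R_nwl + 1.5 R_nwt = 437.4 kN.
R_n = max = 439.8 kN [governs: (i)]; φR_n = 329.9 kN.

φR_n ≈ 330 kN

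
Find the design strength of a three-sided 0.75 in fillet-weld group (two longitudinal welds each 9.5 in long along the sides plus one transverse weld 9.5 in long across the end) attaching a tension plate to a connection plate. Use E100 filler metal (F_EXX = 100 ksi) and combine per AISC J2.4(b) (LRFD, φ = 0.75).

t_e = 0.707 × 0.75 = 0.5302 in.
R_nwl = 0.6 × 100 × 0.5302 × 19 = 604.5 kips (longitudinal, 2 welds).
R_nwt = 0.6 × 100 × 0.5302 × 9.5 = 302.2 kips (transverse, base value).
(i) R_nwl + R_nwt = 906.7 kips; (ii) 0.85 R_nwl + 1.5 R_nwt = 967.2 kips.
R_n = max = 967.2 kips [governs: (ii)]; φR_n = 725.4 kips.

φR_n ≈ 725 kips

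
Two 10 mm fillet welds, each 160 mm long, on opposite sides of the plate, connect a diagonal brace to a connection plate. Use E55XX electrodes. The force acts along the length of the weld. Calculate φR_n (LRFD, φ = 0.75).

E55XX → F_EXX = 550 MPa.
Effective throat t_e = 0.707 × 10 = 7.07 mm.
Total length L = 320 mm; A_we = 7.07 × 320 = 2262 mm².
F_nw = 0.6 F_EXX = 0.6 × 550 = 330 MPa.
φR_n = 0.75 × 330 × 2262 × 10⁻³ = 559.9 kN.

φR_n ≈ 560 kN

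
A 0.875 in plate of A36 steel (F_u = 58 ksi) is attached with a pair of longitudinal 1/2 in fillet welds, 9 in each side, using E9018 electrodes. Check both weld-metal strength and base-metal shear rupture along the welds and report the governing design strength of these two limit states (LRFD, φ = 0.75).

E90XX → F_EXX = 90 ksi.
t_e = 0.707 × 0.5 = 0.3535 in; L = 18 in.
Weld metal: φR_n = 0.75 × 0.6 × 90 × 0.3535 × 18 = 257.7 kip.
Base metal (shear rupture): φR_n = 0.75 × 0.6 × 58 × 0.875 × 18 = 411.1 kip.
Governing: weld metal.

φR_n ≈ 258 kip (weld metal governs)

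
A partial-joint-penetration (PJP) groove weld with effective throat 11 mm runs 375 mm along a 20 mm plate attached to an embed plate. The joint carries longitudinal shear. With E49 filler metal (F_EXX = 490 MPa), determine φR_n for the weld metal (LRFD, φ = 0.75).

φR_n ≈ 910 kN

Effective throat (given) t_e = 11 mm.
A_we = 11 × 375 = 4125 mm².
F_nw = 0.6 F_EXX = 294 MPa.
φR_n = 0.75 × 294 × 4125 × 10⁻³ = 909.6 kN.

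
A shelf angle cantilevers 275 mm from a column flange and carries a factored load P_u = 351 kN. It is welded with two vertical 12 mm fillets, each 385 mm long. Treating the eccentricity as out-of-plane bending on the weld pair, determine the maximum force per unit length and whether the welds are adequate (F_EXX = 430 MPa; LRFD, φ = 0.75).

L_w = 2 × 385 = 770 mm; section modulus (unit throat) S = 2 × L²/6 = 49410 mm².
Direct shear f_v = P/L_w = 351×10³/770 = 455.8 N/mm.
Moment M = P × e = 351×10³ × 275 = 96525000 N·mm; bending f_b = M/S = 1954 N/mm.
f_max = √(f_v² + f_b²) = √(455.8² + 1954²) = 2006 N/mm.
φr_n = 0.75 × 0.6 × 430 × (0.707 × 12) = 1642 N/mm → NOT adequate.

f_max ≈ 2010 N/mm; NOT adequate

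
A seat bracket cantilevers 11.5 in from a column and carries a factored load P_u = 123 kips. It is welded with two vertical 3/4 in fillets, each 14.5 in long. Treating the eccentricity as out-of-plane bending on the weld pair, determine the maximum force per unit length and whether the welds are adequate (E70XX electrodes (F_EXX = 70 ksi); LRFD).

f_max ≈ 20.6 kip/in; NOT adequate

L_w = 2 × 14.5 = 29 in; section modulus (unit throat) S = 2 × L²/6 = 70.08 in².
Direct shear f_v = P/L_w = 123/29 = 4.241 kip/in.
Moment M = P × e = 123 × 11.5 = 1414.5 kip·in; bending f_b = M/S = 20.18 kip/in.
f_max = √(f_v² + f_b²) = √(4.241² + 20.18²) = 20.62 kip/in.
φr_n = 0.75 × 0.6 × 70 × (0.707 × 0.75) = 16.7 kip/in → NOT adequate.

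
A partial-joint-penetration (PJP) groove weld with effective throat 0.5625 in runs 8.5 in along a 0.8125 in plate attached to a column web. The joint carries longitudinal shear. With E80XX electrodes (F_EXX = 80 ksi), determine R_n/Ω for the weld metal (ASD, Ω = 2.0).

Effective throat (given) t_e = 0.5625 in.
A_we = 0.5625 × 8.5 = 4.781 in².
F_nw = 0.6 F_EXX = 48 ksi.
R_n/Ω = (48 × 4.781) / 2.0 = 114.8 kips.

R_n/Ω ≈ 115 kips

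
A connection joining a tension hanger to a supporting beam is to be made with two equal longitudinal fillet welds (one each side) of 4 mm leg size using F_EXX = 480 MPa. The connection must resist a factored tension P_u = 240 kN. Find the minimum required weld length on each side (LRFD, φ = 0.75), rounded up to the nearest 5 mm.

L = 200 mm on each side

Throat t_e = 0.707 × 4 = 2.828 mm.
φr_n = 0.75 × 0.6 × 480 × 2.828 × 10⁻³ = 0.6108 kN/mm.
L_req = P_u / φr_n = 240 / 0.6108 = 392.9 mm total.
Per side: 392.9 / 2 = 196.4 mm.
Round up → use L = 200 mm on each side.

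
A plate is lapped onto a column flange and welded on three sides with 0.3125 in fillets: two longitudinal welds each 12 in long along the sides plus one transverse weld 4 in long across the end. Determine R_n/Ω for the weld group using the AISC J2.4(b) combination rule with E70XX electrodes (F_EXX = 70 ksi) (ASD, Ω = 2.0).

R_n/Ω ≈ 130 kip

t_e = 0.707 × 0.3125 = 0.2209 in.
R_nwl = 0.6 × 70 × 0.2209 × 24 = 222.7 kip (longitudinal, 2 welds).
R_nwt = 0.6 × 70 × 0.2209 × 4 = 37.12 kip (transverse, base value).
(i) R_nwl + R_nwt = 259.8 kip; (ii) 0.85 R_nwl + 1.5 R_nwt = 245 kip.
R_n = max = 259.8 kip [governs: (i)]; R_n/Ω = 129.9 kip.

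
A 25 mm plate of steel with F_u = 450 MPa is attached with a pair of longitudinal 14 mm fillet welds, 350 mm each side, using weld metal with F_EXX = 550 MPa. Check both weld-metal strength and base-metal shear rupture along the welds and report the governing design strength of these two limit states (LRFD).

φR_n ≈ 1710 kN (weld metal governs)

t_e = 0.707 × 14 = 9.898 mm; L = 700 mm.
Weld metal: φR_n = 0.75 × 0.6 × 550 × 9.898 × 700 × 10⁻³ = 1715 kN.
Base metal (shear rupture): φR_n = 0.75 × 0.6 × 450 × 25 × 700 × 10⁻³ = 3544 kN.
Governing: weld metal.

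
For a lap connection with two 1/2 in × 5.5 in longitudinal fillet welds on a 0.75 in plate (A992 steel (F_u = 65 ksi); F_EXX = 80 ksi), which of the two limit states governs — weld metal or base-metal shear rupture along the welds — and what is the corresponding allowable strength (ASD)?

R_n/Ω ≈ 93.3 kips (weld metal governs)

t_e = 0.707 × 0.5 = 0.3535 in; L = 11 in.
Weld metal: R_n/Ω = (1/2.0) × 0.6 × 80 × 0.3535 × 11 = 93.32 kips.
Base metal (shear rupture): R_n/Ω = (1/2.0) × 0.6 × 65 × 0.75 × 11 = 160.9 kips.
Governing: weld metal.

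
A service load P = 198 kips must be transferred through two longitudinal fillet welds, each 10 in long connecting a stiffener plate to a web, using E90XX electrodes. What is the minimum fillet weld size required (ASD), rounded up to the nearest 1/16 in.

w = 9/16 in

E90XX → F_EXX = 90 ksi.
Total weld length L = 20 in.
Required throat t_e = P × Ω / (0.6 F_EXX × L) = 198 × 2.0 / (0.6 × 90 × 20) = 0.3667 in.
Required leg w = t_e / 0.707 = 0.5186 in → use 9/16 in.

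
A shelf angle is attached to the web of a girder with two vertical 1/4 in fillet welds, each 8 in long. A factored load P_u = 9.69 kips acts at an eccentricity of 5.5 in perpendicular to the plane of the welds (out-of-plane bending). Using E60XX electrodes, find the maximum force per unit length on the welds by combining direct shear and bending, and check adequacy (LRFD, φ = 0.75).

E60XX → F_EXX = 60 ksi.
L_w = 2 × 8 = 16 in; section modulus (unit throat) S = 2 × L²/6 = 21.33 in².
Direct shear f_v = P/L_w = 9.69/16 = 0.6056 kip/in.
Moment M = P × e = 9.69 × 5.5 = 53.295 kip·in; bending f_b = M/S = 2.498 kip/in.
f_max = √(f_v² + f_b²) = √(0.6056² + 2.498²) = 2.571 kip/in.
φr_n = 0.75 × 0.6 × 60 × (0.707 × 0.25) = 4.772 kip/in → adequate.

f_max ≈ 2.57 kip/in; adequate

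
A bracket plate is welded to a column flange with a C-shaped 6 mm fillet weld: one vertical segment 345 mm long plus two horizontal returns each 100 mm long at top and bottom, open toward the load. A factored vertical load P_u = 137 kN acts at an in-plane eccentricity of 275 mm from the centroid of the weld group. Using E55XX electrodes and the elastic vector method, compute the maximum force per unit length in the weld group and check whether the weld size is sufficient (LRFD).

E55XX → F_EXX = 550 MPa.
Total weld length L_w = 545 mm. Treat welds as unit-width lines.
Centroid: x̄ = 2×100×50 / 545 = 18.35 mm from the vertical weld.
Polar moment about centroid: J = I_x + I_y = [345³/12 + 2×100×172.5²] + [345×18.35² + 2(100³/12 + 100×31.65²)] = 9856000 mm³.
Direct shear f_v = P/L_w = 137×10³ / 545 = 251.4 N/mm (vertical).
Torsion M = P·e = 137×10³ × 275 = 37675000 N·mm.
Critical point at (x, y) = (81.65, 172.5) from centroid. f_tx = M·y/J = 659.4 N/mm; f_ty = M·x/J = 312.1 N/mm.
Resultant f_max = √[f_tx² + (f_v + f_ty)²] = √[659.4² + (251.4 + 312.1)²] = 867.3 N/mm.
Capacity per unit length: φr_n = 0.75 × 0.6 × 550 × (0.707 × 6) = 1050 N/mm.
867.3 ≤ 1050 → adequate.

f_max ≈ 867 N/mm; adequate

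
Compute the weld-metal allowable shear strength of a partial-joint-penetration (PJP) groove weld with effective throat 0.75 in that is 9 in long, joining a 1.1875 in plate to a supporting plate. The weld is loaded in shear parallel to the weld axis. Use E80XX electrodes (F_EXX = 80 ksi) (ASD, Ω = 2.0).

Effective throat (given) t_e = 0.75 in.
A_we = 0.75 × 9 = 6.75 in².
F_nw = 0.6 F_EXX = 48 ksi.
R_n/Ω = (48 × 6.75) / 2.0 = 162 kip.

R_n/Ω ≈ 162 kip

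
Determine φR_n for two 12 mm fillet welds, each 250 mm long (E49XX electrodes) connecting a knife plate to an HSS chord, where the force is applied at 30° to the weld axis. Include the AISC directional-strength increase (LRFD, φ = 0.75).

φR_n ≈ 1100 kN

E49XX → F_EXX = 490 MPa.
t_e = 0.707 × 12 = 8.484 mm; A_we = 8.484 × 500 = 4242 mm².
Directional factor: 1.0 + 0.5 sin^1.5(30°) = 1.177.
F_nw = 0.6 × 490 × 1.177 = 346 MPa.
φR_n = 0.75 × 346 × 4242 × 10⁻³ = 1101 kN.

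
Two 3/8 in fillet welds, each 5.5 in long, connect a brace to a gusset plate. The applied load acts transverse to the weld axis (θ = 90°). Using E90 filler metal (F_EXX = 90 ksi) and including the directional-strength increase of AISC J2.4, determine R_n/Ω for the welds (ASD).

t_e = 0.707 × 0.375 = 0.2651 in; A_we = 0.2651 × 11 = 2.916 in².
Directional factor: 1.0 + 0.5 sin^1.5(90°) = 1.5.
F_nw = 0.6 × 90 × 1.5 = 81 ksi.
R_n/Ω = (81 × 2.916) / 2.0 = 118.1 kip.

R_n/Ω ≈ 118 kip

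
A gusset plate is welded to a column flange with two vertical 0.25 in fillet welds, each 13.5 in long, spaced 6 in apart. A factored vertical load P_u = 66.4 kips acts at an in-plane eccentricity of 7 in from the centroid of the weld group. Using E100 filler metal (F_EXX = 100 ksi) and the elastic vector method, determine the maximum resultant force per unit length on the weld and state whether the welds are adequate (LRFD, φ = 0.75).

f_max ≈ 6.65 kip/in; adequate

Total weld length L_w = 27 in. Treat welds as unit-width lines.
Polar moment about centroid: J = 2[d³/12 + d(b/2)²] = 2[13.5³/12 + 13.5×3²] = 653.1 in³.
Direct shear f_v = P/L_w = 66.4 / 27 = 2.459 kip/in (vertical).
Torsion M = P·e = 66.4 × 7 = 464.8 kip·in.
Critical point at (x, y) = (3, 6.75) from centroid. f_tx = M·y/J = 4.804 kip/in; f_ty = M·x/J = 2.135 kip/in.
Resultant f_max = √[f_tx² + (f_v + f_ty)²] = √[4.804² + (2.459 + 2.135)²] = 6.647 kip/in.
Capacity per unit length: φr_n = 0.75 × 0.6 × 100 × (0.707 × 0.25) = 7.954 kip/in.
6.647 ≤ 7.954 → adequate.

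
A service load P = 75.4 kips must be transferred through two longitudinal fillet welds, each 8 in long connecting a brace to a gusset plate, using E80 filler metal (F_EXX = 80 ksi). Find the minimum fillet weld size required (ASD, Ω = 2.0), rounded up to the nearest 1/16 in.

w = 5/16 in

Total weld length L = 16 in.
Required throat t_e = P × Ω / (0.6 F_EXX × L) = 75.4 × 2.0 / (0.6 × 80 × 16) = 0.1964 in.
Required leg w = t_e / 0.707 = 0.2777 in → use 5/16 in.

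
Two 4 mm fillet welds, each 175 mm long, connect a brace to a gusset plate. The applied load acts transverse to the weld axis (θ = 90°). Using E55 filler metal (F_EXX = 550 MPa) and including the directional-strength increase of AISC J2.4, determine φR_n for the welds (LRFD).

φR_n ≈ 367 kN

t_e = 0.707 × 4 = 2.828 mm; A_we = 2.828 × 350 = 989.8 mm².
Directional factor: 1.0 + 0.5 sin^1.5(90°) = 1.5.
F_nw = 0.6 × 550 × 1.5 = 495 MPa.
φR_n = 0.75 × 495 × 989.8 × 10⁻³ = 367.5 kN.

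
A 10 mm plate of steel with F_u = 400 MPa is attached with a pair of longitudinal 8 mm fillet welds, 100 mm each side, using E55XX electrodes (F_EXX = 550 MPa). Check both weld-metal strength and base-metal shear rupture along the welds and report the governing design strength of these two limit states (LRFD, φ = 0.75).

φR_n ≈ 280 kN (weld metal governs)

t_e = 0.707 × 8 = 5.656 mm; L = 200 mm.
Weld metal: φR_n = 0.75 × 0.6 × 550 × 5.656 × 200 × 10⁻³ = 280 kN.
Base metal (shear rupture): φR_n = 0.75 × 0.6 × 400 × 10 × 200 × 10⁻³ = 360 kN.
Governing: weld metal.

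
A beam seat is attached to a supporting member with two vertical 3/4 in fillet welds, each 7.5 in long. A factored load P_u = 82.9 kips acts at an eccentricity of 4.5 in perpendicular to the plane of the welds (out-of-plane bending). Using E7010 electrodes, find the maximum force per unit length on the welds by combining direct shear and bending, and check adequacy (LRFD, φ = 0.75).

f_max ≈ 20.6 kip/in; NOT adequate

E70XX → F_EXX = 70 ksi.
L_w = 2 × 7.5 = 15 in; section modulus (unit throat) S = 2 × L²/6 = 18.75 in².
Direct shear f_v = P/L_w = 82.9/15 = 5.527 kip/in.
Moment M = P × e = 82.9 × 4.5 = 373.05 kip·in; bending f_b = M/S = 19.9 kip/in.
f_max = √(f_v² + f_b²) = √(5.527² + 19.9²) = 20.65 kip/in.
φr_n = 0.75 × 0.6 × 70 × (0.707 × 0.75) = 16.7 kip/in → NOT adequate.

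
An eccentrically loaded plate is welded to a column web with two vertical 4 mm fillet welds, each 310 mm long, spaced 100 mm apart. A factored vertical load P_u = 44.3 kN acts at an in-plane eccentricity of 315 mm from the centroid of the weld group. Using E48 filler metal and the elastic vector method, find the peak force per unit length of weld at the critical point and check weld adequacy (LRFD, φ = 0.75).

E48XX → F_EXX = 480 MPa.
Total weld length L_w = 620 mm. Treat welds as unit-width lines.
Polar moment about centroid: J = 2[d³/12 + d(b/2)²] = 2[310³/12 + 310×50²] = 6515000 mm³.
Direct shear f_v = P/L_w = 44.3×10³ / 620 = 71.45 N/mm (vertical).
Torsion M = P·e = 44.3×10³ × 315 = 13954000 N·mm.
Critical point at (x, y) = (50, 155) from centroid. f_tx = M·y/J = 332 N/mm; f_ty = M·x/J = 107.1 N/mm.
Resultant f_max = √[f_tx² + (f_v + f_ty)²] = √[332² + (71.45 + 107.1)²] = 377 N/mm.
Capacity per unit length: φr_n = 0.75 × 0.6 × 480 × (0.707 × 4) = 610.8 N/mm.
377 ≤ 610.8 → adequate.

f_max ≈ 377 N/mm; adequate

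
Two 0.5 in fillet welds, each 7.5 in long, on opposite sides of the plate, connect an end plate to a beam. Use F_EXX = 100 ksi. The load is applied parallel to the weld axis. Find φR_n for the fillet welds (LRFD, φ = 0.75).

φR_n ≈ 239 kip

Effective throat t_e = 0.707 × 0.5 = 0.3535 in.
Total length L = 15 in; A_we = 0.3535 × 15 = 5.302 in².
F_nw = 0.6 F_EXX = 0.6 × 100 = 60 ksi.
φR_n = 0.75 × 60 × 5.302 = 238.6 kip.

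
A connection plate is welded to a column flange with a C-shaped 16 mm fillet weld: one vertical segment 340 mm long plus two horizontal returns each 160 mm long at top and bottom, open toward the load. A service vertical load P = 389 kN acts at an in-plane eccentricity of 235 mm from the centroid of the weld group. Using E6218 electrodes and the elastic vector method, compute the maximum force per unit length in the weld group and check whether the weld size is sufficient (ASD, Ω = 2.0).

f_max ≈ 1750 N/mm; adequate

E62XX → F_EXX = 620 MPa.
Total weld length L_w = 660 mm. Treat welds as unit-width lines.
Centroid: x̄ = 2×160×80 / 660 = 38.79 mm from the vertical weld.
Polar moment about centroid: J = I_x + I_y = [340³/12 + 2×160×170²] + [340×38.79² + 2(160³/12 + 160×41.21²)] = 14260000 mm³.
Direct shear f_v = P/L_w = 389×10³ / 660 = 589.4 N/mm (vertical).
Torsion M = P·e = 389×10³ × 235 = 91415000 N·mm.
Critical point at (x, y) = (121.2, 170) from centroid. f_tx = M·y/J = 1090 N/mm; f_ty = M·x/J = 777 N/mm.
Resultant f_max = √[f_tx² + (f_v + f_ty)²] = √[1090² + (589.4 + 777)²] = 1748 N/mm.
Capacity per unit length: r_n/Ω = (1/2.0) × 0.6 × 620 × (0.707 × 16) = 2104 N/mm.
1748 ≤ 2104 → adequate.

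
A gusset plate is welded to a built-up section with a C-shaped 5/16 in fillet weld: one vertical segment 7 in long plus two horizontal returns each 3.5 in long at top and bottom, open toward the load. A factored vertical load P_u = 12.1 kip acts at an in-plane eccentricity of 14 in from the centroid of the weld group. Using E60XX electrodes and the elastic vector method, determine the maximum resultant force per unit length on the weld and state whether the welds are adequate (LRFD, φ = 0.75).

f_max ≈ 6.16 kip/in; NOT adequate

E60XX → F_EXX = 60 ksi.
Total weld length L_w = 14 in. Treat welds as unit-width lines.
Centroid: x̄ = 2×3.5×1.75 / 14 = 0.875 in from the vertical weld.
Polar moment about centroid: J = I_x + I_y = [7³/12 + 2×3.5×3.5²] + [7×0.875² + 2(3.5³/12 + 3.5×0.875²)] = 132.2 in³.
Direct shear f_v = P/L_w = 12.1 / 14 = 0.8643 kip/in (vertical).
Torsion M = P·e = 12.1 × 14 = 169.4 kip·in.
Critical point at (x, y) = (2.625, 3.5) from centroid. f_tx = M·y/J = 4.485 kip/in; f_ty = M·x/J = 3.364 kip/in.
Resultant f_max = √[f_tx² + (f_v + f_ty)²] = √[4.485² + (0.8643 + 3.364)²] = 6.164 kip/in.
Capacity per unit length: φr_n = 0.75 × 0.6 × 60 × (0.707 × 0.3125) = 5.965 kip/in.
6.164 > 5.965 → NOT adequate.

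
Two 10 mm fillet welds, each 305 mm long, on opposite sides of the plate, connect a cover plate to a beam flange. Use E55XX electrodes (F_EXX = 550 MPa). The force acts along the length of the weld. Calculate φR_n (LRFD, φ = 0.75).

φR_n ≈ 1070 kN

Effective throat t_e = 0.707 × 10 = 7.07 mm.
Total length L = 610 mm; A_we = 7.07 × 610 = 4313 mm².
F_nw = 0.6 F_EXX = 0.6 × 550 = 330 MPa.
φR_n = 0.75 × 330 × 4313 × 10⁻³ = 1067 kN.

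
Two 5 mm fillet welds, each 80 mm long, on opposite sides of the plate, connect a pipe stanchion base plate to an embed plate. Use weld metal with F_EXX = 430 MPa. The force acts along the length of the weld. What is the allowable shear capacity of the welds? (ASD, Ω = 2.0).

Effective throat t_e = 0.707 × 5 = 3.535 mm.
Total length L = 160 mm; A_we = 3.535 × 160 = 565.6 mm².
F_nw = 0.6 F_EXX = 0.6 × 430 = 258 MPa.
R_n = 258 × 565.6 × 10⁻³ = 145.9 kN; R_n/Ω = 145.9/2.0 = 72.96 kN.

R_n/Ω ≈ 73 kN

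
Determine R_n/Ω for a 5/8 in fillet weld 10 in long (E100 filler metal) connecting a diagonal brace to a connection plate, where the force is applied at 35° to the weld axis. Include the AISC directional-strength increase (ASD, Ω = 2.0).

E100XX → F_EXX = 100 ksi.
t_e = 0.707 × 0.625 = 0.4419 in; A_we = 0.4419 × 10 = 4.419 in².
Directional factor: 1.0 + 0.5 sin^1.5(35°) = 1.217.
F_nw = 0.6 × 100 × 1.217 = 73.03 ksi.
R_n/Ω = (73.03 × 4.419) / 2.0 = 161.4 kip.

R_n/Ω ≈ 161 kip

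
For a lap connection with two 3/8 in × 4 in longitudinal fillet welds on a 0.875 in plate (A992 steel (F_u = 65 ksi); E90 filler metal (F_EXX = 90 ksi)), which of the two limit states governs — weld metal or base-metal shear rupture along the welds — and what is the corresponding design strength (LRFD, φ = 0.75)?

t_e = 0.707 × 0.375 = 0.2651 in; L = 8 in.
Weld metal: φR_n = 0.75 × 0.6 × 90 × 0.2651 × 8 = 85.9 kip.
Base metal (shear rupture): φR_n = 0.75 × 0.6 × 65 × 0.875 × 8 = 204.8 kip.
Governing: weld metal.

φR_n ≈ 85.9 kip (weld metal governs)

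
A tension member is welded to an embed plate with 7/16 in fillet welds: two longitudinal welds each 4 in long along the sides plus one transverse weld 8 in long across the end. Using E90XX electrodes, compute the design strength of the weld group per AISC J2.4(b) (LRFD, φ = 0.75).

φR_n ≈ 236 kips

E90XX → F_EXX = 90 ksi.
t_e = 0.707 × 0.4375 = 0.3093 in.
R_nwl = 0.6 × 90 × 0.3093 × 8 = 133.6 kips (longitudinal, 2 welds).
R_nwt = 0.6 × 90 × 0.3093 × 8 = 133.6 kips (transverse, base value).
(i) R_nwl + R_nwt = 267.2 kips; (ii) 0.85 R_nwl + 1.5 R_nwt = 314 kips.
R_n = max = 314 kips [governs: (ii)]; φR_n = 235.5 kips.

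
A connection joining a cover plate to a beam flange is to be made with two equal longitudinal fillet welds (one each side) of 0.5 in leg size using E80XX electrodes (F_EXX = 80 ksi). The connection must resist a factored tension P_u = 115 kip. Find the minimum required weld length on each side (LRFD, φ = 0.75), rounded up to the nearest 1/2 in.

Throat t_e = 0.707 × 0.5 = 0.3535 in.
φr_n = 0.75 × 0.6 × 80 × 0.3535 = 12.73 kip/in.
L_req = P_u / φr_n = 115 / 12.73 = 9.037 in total.
Per side: 9.037 / 2 = 4.518 in.
Round up → use L = 5 in on each side.

L = 5 in on each side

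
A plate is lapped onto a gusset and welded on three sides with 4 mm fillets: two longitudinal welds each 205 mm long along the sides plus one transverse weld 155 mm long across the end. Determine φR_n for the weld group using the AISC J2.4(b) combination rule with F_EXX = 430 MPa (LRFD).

t_e = 0.707 × 4 = 2.828 mm.
R_nwl = 0.6 × 430 × 2.828 × 410 × 10⁻³ = 299.1 kN (longitudinal, 2 welds).
R_nwt = 0.6 × 430 × 2.828 × 155 × 10⁻³ = 113.1 kN (transverse, base value).
(i) R_nwl + R_nwt = 412.2 kN; (ii) 0.85 R_nwl + 1.5 R_nwt = 423.9 kN.
R_n = max = 423.9 kN [governs: (ii)]; φR_n = 317.9 kN.

φR_n ≈ 318 kN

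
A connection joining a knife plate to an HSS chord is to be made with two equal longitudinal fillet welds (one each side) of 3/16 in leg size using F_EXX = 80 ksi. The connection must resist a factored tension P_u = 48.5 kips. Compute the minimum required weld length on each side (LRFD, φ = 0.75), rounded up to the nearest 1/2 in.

L = 5.5 in on each side

Throat t_e = 0.707 × 0.1875 = 0.1326 in.
φr_n = 0.75 × 0.6 × 80 × 0.1326 = 4.772 kips/in.
L_req = P_u / φr_n = 48.5 / 4.772 = 10.16 in total.
Per side: 10.16 / 2 = 5.081 in.
Round up → use L = 5.5 in on each side.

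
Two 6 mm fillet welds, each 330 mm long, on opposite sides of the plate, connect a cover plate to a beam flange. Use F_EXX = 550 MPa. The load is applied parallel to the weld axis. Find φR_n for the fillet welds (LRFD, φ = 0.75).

φR_n ≈ 693 kN

Effective throat t_e = 0.707 × 6 = 4.242 mm.
Total length L = 660 mm; A_we = 4.242 × 660 = 2800 mm².
F_nw = 0.6 F_EXX = 0.6 × 550 = 330 MPa.
φR_n = 0.75 × 330 × 2800 × 10⁻³ = 692.9 kN.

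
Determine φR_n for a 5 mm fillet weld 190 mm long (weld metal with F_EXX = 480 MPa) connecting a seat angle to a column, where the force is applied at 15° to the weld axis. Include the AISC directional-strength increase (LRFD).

φR_n ≈ 155 kN

t_e = 0.707 × 5 = 3.535 mm; A_we = 3.535 × 190 = 671.6 mm².
Directional factor: 1.0 + 0.5 sin^1.5(15°) = 1.066.
F_nw = 0.6 × 480 × 1.066 = 307 MPa.
φR_n = 0.75 × 307 × 671.6 × 10⁻³ = 154.6 kN.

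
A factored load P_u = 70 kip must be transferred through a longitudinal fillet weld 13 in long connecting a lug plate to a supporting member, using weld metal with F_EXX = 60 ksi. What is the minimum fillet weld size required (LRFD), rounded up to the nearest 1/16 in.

Total weld length L = 13 in.
Required throat t_e = P_u / (φ × 0.6 F_EXX × L) = 70 / (0.75 × 0.6 × 60 × 13) = 0.1994 in.
Required leg w = t_e / 0.707 = 0.2821 in → use 5/16 in.

w = 5/16 in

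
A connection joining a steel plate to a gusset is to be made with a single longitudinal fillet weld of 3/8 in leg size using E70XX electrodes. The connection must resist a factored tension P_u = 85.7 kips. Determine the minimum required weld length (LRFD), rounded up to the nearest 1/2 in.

L = 10.5 in

E70XX → F_EXX = 70 ksi.
Throat t_e = 0.707 × 0.375 = 0.2651 in.
φr_n = 0.75 × 0.6 × 70 × 0.2651 = 8.351 kips/in.
L_req = P_u / φr_n = 85.7 / 8.351 = 10.26 in total.
Round up → use L = 10.5 in.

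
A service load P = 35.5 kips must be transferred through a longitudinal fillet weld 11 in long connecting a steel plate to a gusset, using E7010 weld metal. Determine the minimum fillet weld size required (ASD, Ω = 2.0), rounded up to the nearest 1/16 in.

E70XX → F_EXX = 70 ksi.
Total weld length L = 11 in.
Required throat t_e = P × Ω / (0.6 F_EXX × L) = 35.5 × 2.0 / (0.6 × 70 × 11) = 0.1537 in.
Required leg w = t_e / 0.707 = 0.2174 in → use 1/4 in.

w = 1/4 in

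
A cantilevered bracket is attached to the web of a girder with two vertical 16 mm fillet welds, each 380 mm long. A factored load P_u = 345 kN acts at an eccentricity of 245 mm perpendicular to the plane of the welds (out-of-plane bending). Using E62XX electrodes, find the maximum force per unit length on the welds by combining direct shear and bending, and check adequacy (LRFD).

f_max ≈ 1810 N/mm; adequate

E62XX → F_EXX = 620 MPa.
L_w = 2 × 380 = 760 mm; section modulus (unit throat) S = 2 × L²/6 = 48130 mm².
Direct shear f_v = P/L_w = 345×10³/760 = 453.9 N/mm.
Moment M = P × e = 345×10³ × 245 = 84525000 N·mm; bending f_b = M/S = 1756 N/mm.
f_max = √(f_v² + f_b²) = √(453.9² + 1756²) = 1814 N/mm.
φr_n = 0.75 × 0.6 × 620 × (0.707 × 16) = 3156 N/mm → adequate.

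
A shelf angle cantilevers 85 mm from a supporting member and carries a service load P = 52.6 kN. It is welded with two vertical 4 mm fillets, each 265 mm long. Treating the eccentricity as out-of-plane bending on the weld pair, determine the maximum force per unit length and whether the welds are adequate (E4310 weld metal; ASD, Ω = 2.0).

f_max ≈ 215 N/mm; adequate

E43XX → F_EXX = 430 MPa.
L_w = 2 × 265 = 530 mm; section modulus (unit throat) S = 2 × L²/6 = 23410 mm².
Direct shear f_v = P/L_w = 52.6×10³/530 = 99.25 N/mm.
Moment M = P × e = 52.6×10³ × 85 = 4471000 N·mm; bending f_b = M/S = 191 N/mm.
f_max = √(f_v² + f_b²) = √(99.25² + 191²) = 215.2 N/mm.
r_n/Ω = (1/2.0) × 0.6 × 430 × (0.707 × 4) = 364.8 N/mm → adequate.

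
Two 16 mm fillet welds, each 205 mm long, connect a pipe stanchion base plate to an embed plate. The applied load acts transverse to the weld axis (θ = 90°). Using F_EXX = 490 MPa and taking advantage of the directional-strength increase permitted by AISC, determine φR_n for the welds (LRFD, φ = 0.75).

φR_n ≈ 1530 kN

t_e = 0.707 × 16 = 11.31 mm; A_we = 11.31 × 410 = 4638 mm².
Directional factor: 1.0 + 0.5 sin^1.5(90°) = 1.5.
F_nw = 0.6 × 490 × 1.5 = 441 MPa.
φR_n = 0.75 × 441 × 4638 × 10⁻³ = 1534 kN.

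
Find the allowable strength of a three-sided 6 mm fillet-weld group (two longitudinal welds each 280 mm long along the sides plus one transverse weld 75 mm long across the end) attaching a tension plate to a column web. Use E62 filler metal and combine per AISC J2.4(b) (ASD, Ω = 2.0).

E62XX → F_EXX = 620 MPa.
t_e = 0.707 × 6 = 4.242 mm.
R_nwl = 0.6 × 620 × 4.242 × 560 × 10⁻³ = 883.7 kN (longitudinal, 2 welds).
R_nwt = 0.6 × 620 × 4.242 × 75 × 10⁻³ = 118.4 kN (transverse, base value).
(i) R_nwl + R_nwt = 1002 kN; (ii) 0.85 R_nwl + 1.5 R_nwt = 928.7 kN.
R_n = max = 1002 kN [governs: (i)]; R_n/Ω = 501 kN.

R_n/Ω ≈ 501 kN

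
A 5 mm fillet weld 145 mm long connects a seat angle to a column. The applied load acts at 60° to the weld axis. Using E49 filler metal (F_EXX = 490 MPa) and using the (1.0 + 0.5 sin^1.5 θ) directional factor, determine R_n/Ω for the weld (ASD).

R_n/Ω ≈ 106 kN

t_e = 0.707 × 5 = 3.535 mm; A_we = 3.535 × 145 = 512.6 mm².
Directional factor: 1.0 + 0.5 sin^1.5(60°) = 1.403.
F_nw = 0.6 × 490 × 1.403 = 412.5 MPa.
R_n/Ω = (412.5 × 512.6) / 2.0 × 10⁻³ = 105.7 kN.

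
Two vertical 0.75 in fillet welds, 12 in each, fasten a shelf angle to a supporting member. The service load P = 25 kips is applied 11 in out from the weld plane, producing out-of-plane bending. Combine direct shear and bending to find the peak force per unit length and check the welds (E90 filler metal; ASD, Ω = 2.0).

E90XX → F_EXX = 90 ksi.
L_w = 2 × 12 = 24 in; section modulus (unit throat) S = 2 × L²/6 = 48 in².
Direct shear f_v = P/L_w = 25/24 = 1.042 kip/in.
Moment M = P × e = 25 × 11 = 275 kip·in; bending f_b = M/S = 5.729 kip/in.
f_max = √(f_v² + f_b²) = √(1.042² + 5.729²) = 5.823 kip/in.
r_n/Ω = (1/2.0) × 0.6 × 90 × (0.707 × 0.75) = 14.32 kip/in → adequate.

f_max ≈ 5.82 kip/in; adequate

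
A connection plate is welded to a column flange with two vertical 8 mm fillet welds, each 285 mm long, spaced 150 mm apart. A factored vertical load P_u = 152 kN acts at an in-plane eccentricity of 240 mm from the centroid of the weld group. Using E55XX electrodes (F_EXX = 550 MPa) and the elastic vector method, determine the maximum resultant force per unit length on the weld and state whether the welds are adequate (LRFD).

f_max ≈ 984 N/mm; adequate

Total weld length L_w = 570 mm. Treat welds as unit-width lines.
Polar moment about centroid: J = 2[d³/12 + d(b/2)²] = 2[285³/12 + 285×75²] = 7064000 mm³.
Direct shear f_v = P/L_w = 152×10³ / 570 = 266.7 N/mm (vertical).
Torsion M = P·e = 152×10³ × 240 = 36480000 N·mm.
Critical point at (x, y) = (75, 142.5) from centroid. f_tx = M·y/J = 735.9 N/mm; f_ty = M·x/J = 387.3 N/mm.
Resultant f_max = √[f_tx² + (f_v + f_ty)²] = √[735.9² + (266.7 + 387.3)²] = 984.5 N/mm.
Capacity per unit length: φr_n = 0.75 × 0.6 × 550 × (0.707 × 8) = 1400 N/mm.
984.5 ≤ 1400 → adequate.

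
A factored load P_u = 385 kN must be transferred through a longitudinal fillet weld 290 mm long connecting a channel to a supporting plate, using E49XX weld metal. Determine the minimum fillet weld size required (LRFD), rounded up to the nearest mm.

w = 9 mm

E49XX → F_EXX = 490 MPa.
Total weld length L = 290 mm.
Required throat t_e = P_u / (φ × 0.6 F_EXX × L) = 385 / (0.75 × 0.6 × 490 × 290 × 10⁻³) = 6.021 mm.
Required leg w = t_e / 0.707 = 8.516 mm → use 9 mm.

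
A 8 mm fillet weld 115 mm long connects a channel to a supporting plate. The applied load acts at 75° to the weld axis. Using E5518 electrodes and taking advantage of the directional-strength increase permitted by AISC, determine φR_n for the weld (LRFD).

E55XX → F_EXX = 550 MPa.
t_e = 0.707 × 8 = 5.656 mm; A_we = 5.656 × 115 = 650.4 mm².
Directional factor: 1.0 + 0.5 sin^1.5(75°) = 1.475.
F_nw = 0.6 × 550 × 1.475 = 486.6 MPa.
φR_n = 0.75 × 486.6 × 650.4 × 10⁻³ = 237.4 kN.

φR_n ≈ 237 kN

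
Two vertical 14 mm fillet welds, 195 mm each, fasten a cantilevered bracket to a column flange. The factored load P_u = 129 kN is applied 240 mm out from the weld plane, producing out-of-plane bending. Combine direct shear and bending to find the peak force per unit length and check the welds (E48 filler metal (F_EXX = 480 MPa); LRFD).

L_w = 2 × 195 = 390 mm; section modulus (unit throat) S = 2 × L²/6 = 12680 mm².
Direct shear f_v = P/L_w = 129×10³/390 = 330.8 N/mm.
Moment M = P × e = 129×10³ × 240 = 30960000 N·mm; bending f_b = M/S = 2443 N/mm.
f_max = √(f_v² + f_b²) = √(330.8² + 2443²) = 2465 N/mm.
φr_n = 0.75 × 0.6 × 480 × (0.707 × 14) = 2138 N/mm → NOT adequate.

f_max ≈ 2460 N/mm; NOT adequate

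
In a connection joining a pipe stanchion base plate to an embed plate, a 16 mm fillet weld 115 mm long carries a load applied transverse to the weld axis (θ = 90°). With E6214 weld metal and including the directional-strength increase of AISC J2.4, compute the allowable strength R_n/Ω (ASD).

E62XX → F_EXX = 620 MPa.
t_e = 0.707 × 16 = 11.31 mm; A_we = 11.31 × 115 = 1301 mm².
Directional factor: 1.0 + 0.5 sin^1.5(90°) = 1.5.
F_nw = 0.6 × 620 × 1.5 = 558 MPa.
R_n/Ω = (558 × 1301) / 2.0 × 10⁻³ = 362.9 kN.

R_n/Ω ≈ 363 kN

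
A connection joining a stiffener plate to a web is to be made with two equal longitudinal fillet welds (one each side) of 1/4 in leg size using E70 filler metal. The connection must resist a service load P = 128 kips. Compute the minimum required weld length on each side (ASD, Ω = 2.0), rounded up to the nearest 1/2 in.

L = 17.5 in on each side

E70XX → F_EXX = 70 ksi.
Throat t_e = 0.707 × 0.25 = 0.1767 in.
r_n/Ω = (0.6 × 70 × 0.1767) / 2.0 = 3.712 kip/in.
L_req = P / (r_n/Ω) = 128 / 3.712 = 34.49 in total.
Per side: 34.49 / 2 = 17.24 in.
Round up → use L = 17.5 in on each side.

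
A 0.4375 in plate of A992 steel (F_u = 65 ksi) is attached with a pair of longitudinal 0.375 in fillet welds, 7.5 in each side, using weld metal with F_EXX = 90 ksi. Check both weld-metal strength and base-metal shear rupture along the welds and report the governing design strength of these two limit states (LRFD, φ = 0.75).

φR_n ≈ 161 kip (weld metal governs)

t_e = 0.707 × 0.375 = 0.2651 in; L = 15 in.
Weld metal: φR_n = 0.75 × 0.6 × 90 × 0.2651 × 15 = 161.1 kip.
Base metal (shear rupture): φR_n = 0.75 × 0.6 × 65 × 0.4375 × 15 = 192 kip.
Governing: weld metal.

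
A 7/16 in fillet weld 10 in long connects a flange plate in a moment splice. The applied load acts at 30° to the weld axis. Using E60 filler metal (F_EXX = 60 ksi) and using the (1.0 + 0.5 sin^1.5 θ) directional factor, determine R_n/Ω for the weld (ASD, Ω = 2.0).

R_n/Ω ≈ 65.5 kips

t_e = 0.707 × 0.4375 = 0.3093 in; A_we = 0.3093 × 10 = 3.093 in².
Directional factor: 1.0 + 0.5 sin^1.5(30°) = 1.177.
F_nw = 0.6 × 60 × 1.177 = 42.36 ksi.
R_n/Ω = (42.36 × 3.093) / 2.0 = 65.52 kips.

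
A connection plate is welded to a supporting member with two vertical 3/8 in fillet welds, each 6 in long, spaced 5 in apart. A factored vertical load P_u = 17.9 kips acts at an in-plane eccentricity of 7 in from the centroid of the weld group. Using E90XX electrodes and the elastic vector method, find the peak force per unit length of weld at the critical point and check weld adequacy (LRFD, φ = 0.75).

E90XX → F_EXX = 90 ksi.
Total weld length L_w = 12 in. Treat welds as unit-width lines.
Polar moment about centroid: J = 2[d³/12 + d(b/2)²] = 2[6³/12 + 6×2.5²] = 111 in³.
Direct shear f_v = P/L_w = 17.9 / 12 = 1.492 kip/in (vertical).
Torsion M = P·e = 17.9 × 7 = 125.3 kip·in.
Critical point at (x, y) = (2.5, 3) from centroid. f_tx = M·y/J = 3.386 kip/in; f_ty = M·x/J = 2.822 kip/in.
Resultant f_max = √[f_tx² + (f_v + f_ty)²] = √[3.386² + (1.492 + 2.822)²] = 5.484 kip/in.
Capacity per unit length: φr_n = 0.75 × 0.6 × 90 × (0.707 × 0.375) = 10.74 kip/in.
5.484 ≤ 10.74 → adequate.

f_max ≈ 5.48 kip/in; adequate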